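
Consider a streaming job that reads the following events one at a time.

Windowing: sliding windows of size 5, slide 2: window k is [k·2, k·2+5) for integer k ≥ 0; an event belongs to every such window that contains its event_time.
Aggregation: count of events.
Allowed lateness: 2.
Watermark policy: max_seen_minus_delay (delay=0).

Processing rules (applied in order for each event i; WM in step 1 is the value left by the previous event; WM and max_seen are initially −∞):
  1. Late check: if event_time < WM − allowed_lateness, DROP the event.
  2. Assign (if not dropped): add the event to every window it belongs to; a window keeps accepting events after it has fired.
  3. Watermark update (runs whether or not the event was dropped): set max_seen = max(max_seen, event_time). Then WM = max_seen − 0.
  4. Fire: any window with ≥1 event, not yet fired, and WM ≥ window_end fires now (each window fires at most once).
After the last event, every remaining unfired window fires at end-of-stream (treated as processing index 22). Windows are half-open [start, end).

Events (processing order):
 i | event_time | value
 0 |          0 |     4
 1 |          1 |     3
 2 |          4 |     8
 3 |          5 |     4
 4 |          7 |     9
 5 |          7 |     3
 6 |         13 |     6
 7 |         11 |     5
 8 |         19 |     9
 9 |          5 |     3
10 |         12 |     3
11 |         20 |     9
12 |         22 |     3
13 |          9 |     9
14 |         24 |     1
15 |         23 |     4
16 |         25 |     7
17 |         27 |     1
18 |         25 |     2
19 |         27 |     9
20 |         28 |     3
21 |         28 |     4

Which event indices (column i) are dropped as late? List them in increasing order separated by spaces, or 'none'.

i=0 t=0 v=4: → [0,5); WM=0
i=1 t=1 v=3: → [0,5); WM=1
i=2 t=4 v=8: → [4,9),[2,7),[0,5); WM=4
i=3 t=5 v=4: → [4,9),[2,7); WM=5; [0,5) fires=3
i=4 t=7 v=9: → [6,11),[4,9); WM=7; [2,7) fires=2
i=5 t=7 v=3: → [6,11),[4,9); WM=7
i=6 t=13 v=6: → [12,17),[10,15); WM=13; [4,9) fires=4 [6,11) fires=2
i=7 t=11 v=5: → [10,15),[8,13); WM=13; [8,13) fires=1
i=8 t=19 v=9: → [18,23),[16,21); WM=19; [10,15) fires=2 [12,17) fires=1
i=9 t=5 v=3: DROP (t<19-2); WM=19
i=10 t=12 v=3: DROP (t<19-2); WM=19
i=11 t=20 v=9: → [20,25),[18,23),[16,21); WM=20
i=12 t=22 v=3: → [22,27),[20,25),[18,23); WM=22; [16,21) fires=2
i=13 t=9 v=9: DROP (t<22-2); WM=22
i=14 t=24 v=1: → [24,29),[22,27),[20,25); WM=24; [18,23) fires=3
i=15 t=23 v=4: → [22,27),[20,25); WM=24
i=16 t=25 v=7: → [24,29),[22,27); WM=25; [20,25) fires=4
i=17 t=27 v=1: → [26,31),[24,29); WM=27; [22,27) fires=4
i=18 t=25 v=2: → [24,29),[22,27); WM=27
i=19 t=27 v=9: → [26,31),[24,29); WM=27
i=20 t=28 v=3: → [28,33),[26,31),[24,29); WM=28
i=21 t=28 v=4: → [28,33),[26,31),[24,29); WM=28

9 10 13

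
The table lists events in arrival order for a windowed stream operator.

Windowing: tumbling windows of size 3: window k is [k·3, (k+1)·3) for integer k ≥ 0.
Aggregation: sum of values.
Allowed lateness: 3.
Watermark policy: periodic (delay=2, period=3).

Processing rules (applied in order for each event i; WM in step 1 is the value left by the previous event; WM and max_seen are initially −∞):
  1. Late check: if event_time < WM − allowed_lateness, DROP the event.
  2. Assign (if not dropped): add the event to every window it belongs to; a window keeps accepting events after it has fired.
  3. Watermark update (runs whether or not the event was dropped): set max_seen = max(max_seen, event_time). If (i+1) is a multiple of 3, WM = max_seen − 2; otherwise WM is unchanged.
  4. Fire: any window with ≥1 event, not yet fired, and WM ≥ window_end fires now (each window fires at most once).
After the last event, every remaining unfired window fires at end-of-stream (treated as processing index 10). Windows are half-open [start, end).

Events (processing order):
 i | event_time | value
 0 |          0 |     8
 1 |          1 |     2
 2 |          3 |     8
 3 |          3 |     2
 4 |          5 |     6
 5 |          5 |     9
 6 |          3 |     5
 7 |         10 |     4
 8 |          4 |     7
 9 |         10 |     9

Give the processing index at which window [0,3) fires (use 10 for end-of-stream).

5

i=0 t=0 v=8: → [0,3); WM=−∞
i=1 t=1 v=2: → [0,3); WM=−∞
i=2 t=3 v=8: → [3,6); WM=1
i=3 t=3 v=2: → [3,6); WM=1
i=4 t=5 v=6: → [3,6); WM=1
i=5 t=5 v=9: → [3,6); WM=3; [0,3) fires=10
i=6 t=3 v=5: → [3,6); WM=3
i=7 t=10 v=4: → [9,12); WM=3
i=8 t=4 v=7: → [3,6); WM=8; [3,6) fires=37
i=9 t=10 v=9: → [9,12); WM=8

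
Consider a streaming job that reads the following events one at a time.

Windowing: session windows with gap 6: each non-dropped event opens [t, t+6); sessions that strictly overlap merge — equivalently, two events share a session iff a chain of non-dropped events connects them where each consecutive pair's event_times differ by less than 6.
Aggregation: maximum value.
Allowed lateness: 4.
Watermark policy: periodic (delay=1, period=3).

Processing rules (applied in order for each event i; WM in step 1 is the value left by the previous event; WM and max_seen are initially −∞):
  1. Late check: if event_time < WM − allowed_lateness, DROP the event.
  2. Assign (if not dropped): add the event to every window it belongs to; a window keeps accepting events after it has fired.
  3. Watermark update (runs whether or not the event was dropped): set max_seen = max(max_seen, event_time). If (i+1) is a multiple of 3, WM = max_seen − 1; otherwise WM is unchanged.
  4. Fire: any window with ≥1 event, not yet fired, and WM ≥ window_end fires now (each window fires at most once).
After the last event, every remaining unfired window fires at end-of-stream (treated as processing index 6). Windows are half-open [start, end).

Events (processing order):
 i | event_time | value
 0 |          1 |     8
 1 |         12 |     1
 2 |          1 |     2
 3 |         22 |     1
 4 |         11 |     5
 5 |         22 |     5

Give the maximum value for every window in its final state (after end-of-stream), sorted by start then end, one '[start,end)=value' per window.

[1,7)=8 [11,18)=5 [22,28)=5

i=0 t=1 v=8: → [1,7); WM=−∞
i=1 t=12 v=1: → [12,18); WM=−∞
i=2 t=1 v=2: → [1,7); WM=11
i=3 t=22 v=1: → [22,28); WM=11
i=4 t=11 v=5: → [11,18); WM=11
i=5 t=22 v=5: → [22,28); WM=21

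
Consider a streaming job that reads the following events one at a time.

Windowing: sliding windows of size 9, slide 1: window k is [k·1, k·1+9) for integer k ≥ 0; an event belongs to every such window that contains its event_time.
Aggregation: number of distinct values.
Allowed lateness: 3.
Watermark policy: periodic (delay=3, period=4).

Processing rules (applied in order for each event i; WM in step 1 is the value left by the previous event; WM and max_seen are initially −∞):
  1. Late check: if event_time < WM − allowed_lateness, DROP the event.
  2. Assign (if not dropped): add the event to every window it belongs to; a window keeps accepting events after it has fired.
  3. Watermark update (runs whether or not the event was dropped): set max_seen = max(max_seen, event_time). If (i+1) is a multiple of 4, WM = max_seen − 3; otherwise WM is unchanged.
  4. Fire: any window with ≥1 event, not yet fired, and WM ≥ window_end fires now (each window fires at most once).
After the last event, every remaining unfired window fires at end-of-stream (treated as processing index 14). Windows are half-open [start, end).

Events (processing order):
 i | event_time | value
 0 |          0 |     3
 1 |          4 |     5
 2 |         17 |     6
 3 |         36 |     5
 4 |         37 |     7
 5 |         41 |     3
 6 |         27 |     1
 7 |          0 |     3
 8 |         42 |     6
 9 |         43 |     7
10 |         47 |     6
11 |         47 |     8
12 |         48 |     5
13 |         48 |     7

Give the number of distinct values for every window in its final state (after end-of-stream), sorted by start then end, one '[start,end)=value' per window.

i=0 t=0 v=3: → [0,9); WM=−∞
i=1 t=4 v=5: → [4,13),[3,12),[2,11),[1,10),[0,9); WM=−∞
i=2 t=17 v=6: → [17,26),[16,25),[15,24),[14,23),[13,22),[12,21),[11,20),[10,19),[9,18); WM=−∞
i=3 t=36 v=5: → [36,45),[35,44),[34,43),[33,42),[32,41),[31,40),[30,39),[29,38),[28,37); WM=33; [0,9) fires=2 [1,10) fires=1 [2,11) fires=1 [3,12) fires=1 [4,13) fires=1 [9,18) fires=1 [10,19) fires=1 [11,20) fires=1 [12,21) fires=1 [13,22) fires=1 [14,23) fires=1 [15,24) fires=1 [16,25) fires=1 [17,26) fires=1
i=4 t=37 v=7: → [37,46),[36,45),[35,44),[34,43),[33,42),[32,41),[31,40),[30,39),[29,38); WM=33
i=5 t=41 v=3: → [41,50),[40,49),[39,48),[38,47),[37,46),[36,45),[35,44),[34,43),[33,42); WM=33
i=6 t=27 v=1: DROP (t<33-3); WM=33
i=7 t=0 v=3: DROP (t<33-3); WM=38; [28,37) fires=1 [29,38) fires=2
i=8 t=42 v=6: → [42,51),[41,50),[40,49),[39,48),[38,47),[37,46),[36,45),[35,44),[34,43); WM=38
i=9 t=43 v=7: → [43,52),[42,51),[41,50),[40,49),[39,48),[38,47),[37,46),[36,45),[35,44); WM=38
i=10 t=47 v=6: → [47,56),[46,55),[45,54),[44,53),[43,52),[42,51),[41,50),[40,49),[39,48); WM=38
i=11 t=47 v=8: → [47,56),[46,55),[45,54),[44,53),[43,52),[42,51),[41,50),[40,49),[39,48); WM=44; [30,39) fires=2 [31,40) fires=2 [32,41) fires=2 [33,42) fires=3 [34,43) fires=4 [35,44) fires=4
i=12 t=48 v=5: → [48,57),[47,56),[46,55),[45,54),[44,53),[43,52),[42,51),[41,50),[40,49); WM=44
i=13 t=48 v=7: → [48,57),[47,56),[46,55),[45,54),[44,53),[43,52),[42,51),[41,50),[40,49); WM=44

[0,9)=2 [1,10)=1 [2,11)=1 [3,12)=1 [4,13)=1 [9,18)=1 [10,19)=1 [11,20)=1 [12,21)=1 [13,22)=1 [14,23)=1 [15,24)=1 [16,25)=1 [17,26)=1 [28,37)=1 [29,38)=2 [30,39)=2 [31,40)=2 [32,41)=2 [33,42)=3 [34,43)=4 [35,44)=4 [36,45)=4 [37,46)=3 [38,47)=3 [39,48)=4 [40,49)=5 [41,50)=5 [42,51)=4 [43,52)=4 [44,53)=4 [45,54)=4 [46,55)=4 [47,56)=4 [48,57)=2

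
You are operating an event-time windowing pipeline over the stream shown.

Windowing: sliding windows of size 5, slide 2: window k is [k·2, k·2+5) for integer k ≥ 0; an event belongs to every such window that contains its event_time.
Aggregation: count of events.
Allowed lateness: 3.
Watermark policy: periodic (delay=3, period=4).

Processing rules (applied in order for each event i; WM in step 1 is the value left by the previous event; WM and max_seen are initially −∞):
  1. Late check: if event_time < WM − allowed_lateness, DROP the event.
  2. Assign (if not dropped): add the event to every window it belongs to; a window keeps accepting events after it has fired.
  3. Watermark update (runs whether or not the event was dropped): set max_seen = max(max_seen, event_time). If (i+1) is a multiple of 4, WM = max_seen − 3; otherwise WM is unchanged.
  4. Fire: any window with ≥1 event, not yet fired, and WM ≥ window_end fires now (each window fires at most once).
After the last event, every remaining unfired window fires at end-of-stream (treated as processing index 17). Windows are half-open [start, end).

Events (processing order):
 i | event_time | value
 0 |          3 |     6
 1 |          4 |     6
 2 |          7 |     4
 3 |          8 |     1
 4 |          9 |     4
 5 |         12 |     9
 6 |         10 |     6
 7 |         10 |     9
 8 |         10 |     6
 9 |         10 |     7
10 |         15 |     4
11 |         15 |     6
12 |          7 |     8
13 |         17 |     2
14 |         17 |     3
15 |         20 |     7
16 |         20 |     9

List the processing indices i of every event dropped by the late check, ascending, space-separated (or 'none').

12

i=0 t=3 v=6: → [2,7),[0,5); WM=−∞
i=1 t=4 v=6: → [4,9),[2,7),[0,5); WM=−∞
i=2 t=7 v=4: → [6,11),[4,9); WM=−∞
i=3 t=8 v=1: → [8,13),[6,11),[4,9); WM=5; [0,5) fires=2
i=4 t=9 v=4: → [8,13),[6,11); WM=5
i=5 t=12 v=9: → [12,17),[10,15),[8,13); WM=5
i=6 t=10 v=6: → [10,15),[8,13),[6,11); WM=5
i=7 t=10 v=9: → [10,15),[8,13),[6,11); WM=9; [2,7) fires=2 [4,9) fires=3
i=8 t=10 v=6: → [10,15),[8,13),[6,11); WM=9
i=9 t=10 v=7: → [10,15),[8,13),[6,11); WM=9
i=10 t=15 v=4: → [14,19),[12,17); WM=9
i=11 t=15 v=6: → [14,19),[12,17); WM=12; [6,11) fires=7
i=12 t=7 v=8: DROP (t<12-3); WM=12
i=13 t=17 v=2: → [16,21),[14,19); WM=12
i=14 t=17 v=3: → [16,21),[14,19); WM=12
i=15 t=20 v=7: → [20,25),[18,23),[16,21); WM=17; [8,13) fires=7 [10,15) fires=5 [12,17) fires=3
i=16 t=20 v=9: → [20,25),[18,23),[16,21); WM=17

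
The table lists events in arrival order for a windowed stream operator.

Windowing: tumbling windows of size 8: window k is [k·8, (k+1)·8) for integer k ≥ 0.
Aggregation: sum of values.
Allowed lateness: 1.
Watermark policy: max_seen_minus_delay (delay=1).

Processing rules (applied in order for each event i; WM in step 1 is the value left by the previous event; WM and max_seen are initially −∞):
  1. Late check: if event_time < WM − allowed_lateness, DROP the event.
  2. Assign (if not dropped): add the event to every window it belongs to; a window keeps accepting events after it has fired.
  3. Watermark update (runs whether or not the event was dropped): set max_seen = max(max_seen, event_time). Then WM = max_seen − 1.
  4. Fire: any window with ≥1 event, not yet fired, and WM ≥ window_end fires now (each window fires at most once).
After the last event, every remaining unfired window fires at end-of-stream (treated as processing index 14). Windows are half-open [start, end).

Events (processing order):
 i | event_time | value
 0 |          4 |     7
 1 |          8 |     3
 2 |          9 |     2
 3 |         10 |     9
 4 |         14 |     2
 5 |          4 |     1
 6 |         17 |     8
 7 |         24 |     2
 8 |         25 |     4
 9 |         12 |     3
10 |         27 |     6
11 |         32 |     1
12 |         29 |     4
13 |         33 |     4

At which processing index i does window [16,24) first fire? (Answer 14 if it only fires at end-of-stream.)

i=0 t=4 v=7: → [0,8); WM=3
i=1 t=8 v=3: → [8,16); WM=7
i=2 t=9 v=2: → [8,16); WM=8; [0,8) fires=7
i=3 t=10 v=9: → [8,16); WM=9
i=4 t=14 v=2: → [8,16); WM=13
i=5 t=4 v=1: DROP (t<13-1); WM=13
i=6 t=17 v=8: → [16,24); WM=16; [8,16) fires=16
i=7 t=24 v=2: → [24,32); WM=23
i=8 t=25 v=4: → [24,32); WM=24; [16,24) fires=8
i=9 t=12 v=3: DROP (t<24-1); WM=24
i=10 t=27 v=6: → [24,32); WM=26
i=11 t=32 v=1: → [32,40); WM=31
i=12 t=29 v=4: DROP (t<31-1); WM=31
i=13 t=33 v=4: → [32,40); WM=32; [24,32) fires=12

8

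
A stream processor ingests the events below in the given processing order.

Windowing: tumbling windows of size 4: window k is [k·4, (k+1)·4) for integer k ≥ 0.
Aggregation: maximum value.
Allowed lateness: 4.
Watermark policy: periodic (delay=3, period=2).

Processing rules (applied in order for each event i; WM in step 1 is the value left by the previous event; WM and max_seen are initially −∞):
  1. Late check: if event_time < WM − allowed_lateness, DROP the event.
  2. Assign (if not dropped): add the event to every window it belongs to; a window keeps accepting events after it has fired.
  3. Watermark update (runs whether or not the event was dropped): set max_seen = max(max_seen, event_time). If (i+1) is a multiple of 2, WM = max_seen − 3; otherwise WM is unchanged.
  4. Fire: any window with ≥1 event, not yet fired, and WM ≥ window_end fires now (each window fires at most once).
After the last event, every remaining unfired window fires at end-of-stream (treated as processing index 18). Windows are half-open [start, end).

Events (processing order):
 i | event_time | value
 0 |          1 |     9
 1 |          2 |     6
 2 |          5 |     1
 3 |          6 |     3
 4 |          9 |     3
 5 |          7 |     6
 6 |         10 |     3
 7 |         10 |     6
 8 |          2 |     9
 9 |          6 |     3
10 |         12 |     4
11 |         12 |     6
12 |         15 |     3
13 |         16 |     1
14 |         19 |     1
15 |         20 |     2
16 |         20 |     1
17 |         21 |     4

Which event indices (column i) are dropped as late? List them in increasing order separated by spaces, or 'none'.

i=0 t=1 v=9: → [0,4); WM=−∞
i=1 t=2 v=6: → [0,4); WM=-1
i=2 t=5 v=1: → [4,8); WM=-1
i=3 t=6 v=3: → [4,8); WM=3
i=4 t=9 v=3: → [8,12); WM=3
i=5 t=7 v=6: → [4,8); WM=6; [0,4) fires=9
i=6 t=10 v=3: → [8,12); WM=6
i=7 t=10 v=6: → [8,12); WM=7
i=8 t=2 v=9: DROP (t<7-4); WM=7
i=9 t=6 v=3: → [4,8); WM=7
i=10 t=12 v=4: → [12,16); WM=7
i=11 t=12 v=6: → [12,16); WM=9; [4,8) fires=6
i=12 t=15 v=3: → [12,16); WM=9
i=13 t=16 v=1: → [16,20); WM=13; [8,12) fires=6
i=14 t=19 v=1: → [16,20); WM=13
i=15 t=20 v=2: → [20,24); WM=17; [12,16) fires=6
i=16 t=20 v=1: → [20,24); WM=17
i=17 t=21 v=4: → [20,24); WM=18

8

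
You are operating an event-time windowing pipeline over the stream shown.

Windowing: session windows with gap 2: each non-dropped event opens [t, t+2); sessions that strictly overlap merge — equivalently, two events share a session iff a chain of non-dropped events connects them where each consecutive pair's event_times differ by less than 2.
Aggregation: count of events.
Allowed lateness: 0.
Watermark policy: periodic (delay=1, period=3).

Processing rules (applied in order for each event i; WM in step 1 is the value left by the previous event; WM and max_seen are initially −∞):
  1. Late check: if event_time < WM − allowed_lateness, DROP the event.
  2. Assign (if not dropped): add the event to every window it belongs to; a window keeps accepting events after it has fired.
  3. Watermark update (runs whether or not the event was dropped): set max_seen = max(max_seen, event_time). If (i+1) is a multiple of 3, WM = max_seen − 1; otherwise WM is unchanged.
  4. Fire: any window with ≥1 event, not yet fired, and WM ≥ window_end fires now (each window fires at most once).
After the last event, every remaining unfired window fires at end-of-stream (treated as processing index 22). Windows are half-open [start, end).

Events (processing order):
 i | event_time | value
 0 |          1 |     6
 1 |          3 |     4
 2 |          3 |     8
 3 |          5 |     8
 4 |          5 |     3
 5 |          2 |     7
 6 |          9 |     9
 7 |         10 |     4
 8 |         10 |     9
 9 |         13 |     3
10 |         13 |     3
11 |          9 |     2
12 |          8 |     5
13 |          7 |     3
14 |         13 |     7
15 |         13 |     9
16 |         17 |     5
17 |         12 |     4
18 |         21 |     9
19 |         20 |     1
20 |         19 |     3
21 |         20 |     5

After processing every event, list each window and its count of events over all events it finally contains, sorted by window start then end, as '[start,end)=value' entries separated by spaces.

i=0 t=1 v=6: → [1,3); WM=−∞
i=1 t=3 v=4: → [3,5); WM=−∞
i=2 t=3 v=8: → [3,5); WM=2
i=3 t=5 v=8: → [5,7); WM=2
i=4 t=5 v=3: → [5,7); WM=2
i=5 t=2 v=7: → [1,5); WM=4
i=6 t=9 v=9: → [9,11); WM=4
i=7 t=10 v=4: → [9,12); WM=4
i=8 t=10 v=9: → [9,12); WM=9
i=9 t=13 v=3: → [13,15); WM=9
i=10 t=13 v=3: → [13,15); WM=9
i=11 t=9 v=2: → [9,12); WM=12
i=12 t=8 v=5: DROP (t<12-0); WM=12
i=13 t=7 v=3: DROP (t<12-0); WM=12
i=14 t=13 v=7: → [13,15); WM=12
i=15 t=13 v=9: → [13,15); WM=12
i=16 t=17 v=5: → [17,19); WM=12
i=17 t=12 v=4: → [12,15); WM=16
i=18 t=21 v=9: → [21,23); WM=16
i=19 t=20 v=1: → [20,23); WM=16
i=20 t=19 v=3: → [19,23); WM=20
i=21 t=20 v=5: → [19,23); WM=20

[1,5)=4 [5,7)=2 [9,12)=4 [12,15)=5 [17,19)=1 [19,23)=4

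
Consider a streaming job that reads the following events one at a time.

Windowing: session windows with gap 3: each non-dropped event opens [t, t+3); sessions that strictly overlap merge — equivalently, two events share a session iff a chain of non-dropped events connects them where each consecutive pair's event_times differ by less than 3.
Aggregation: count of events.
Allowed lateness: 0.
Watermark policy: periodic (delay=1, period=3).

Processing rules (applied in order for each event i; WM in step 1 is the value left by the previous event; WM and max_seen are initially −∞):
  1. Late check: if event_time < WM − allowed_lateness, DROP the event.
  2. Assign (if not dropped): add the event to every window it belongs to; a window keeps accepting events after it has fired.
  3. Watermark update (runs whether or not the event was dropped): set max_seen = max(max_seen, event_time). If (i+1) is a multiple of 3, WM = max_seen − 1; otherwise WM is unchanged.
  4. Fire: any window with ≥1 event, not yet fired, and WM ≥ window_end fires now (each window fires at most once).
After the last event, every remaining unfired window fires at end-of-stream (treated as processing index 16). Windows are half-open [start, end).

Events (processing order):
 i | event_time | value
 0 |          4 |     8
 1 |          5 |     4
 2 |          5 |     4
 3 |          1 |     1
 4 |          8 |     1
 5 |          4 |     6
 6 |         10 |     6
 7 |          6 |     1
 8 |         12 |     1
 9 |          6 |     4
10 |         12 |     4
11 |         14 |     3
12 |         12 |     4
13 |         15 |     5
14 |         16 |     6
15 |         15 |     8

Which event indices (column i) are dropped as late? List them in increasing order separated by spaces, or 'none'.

3 7 9 12

i=0 t=4 v=8: → [4,7); WM=−∞
i=1 t=5 v=4: → [4,8); WM=−∞
i=2 t=5 v=4: → [4,8); WM=4
i=3 t=1 v=1: DROP (t<4-0); WM=4
i=4 t=8 v=1: → [8,11); WM=4
i=5 t=4 v=6: → [4,8); WM=7
i=6 t=10 v=6: → [8,13); WM=7
i=7 t=6 v=1: DROP (t<7-0); WM=7
i=8 t=12 v=1: → [8,15); WM=11
i=9 t=6 v=4: DROP (t<11-0); WM=11
i=10 t=12 v=4: → [8,15); WM=11
i=11 t=14 v=3: → [8,17); WM=13
i=12 t=12 v=4: DROP (t<13-0); WM=13
i=13 t=15 v=5: → [8,18); WM=13
i=14 t=16 v=6: → [8,19); WM=15
i=15 t=15 v=8: → [8,19); WM=15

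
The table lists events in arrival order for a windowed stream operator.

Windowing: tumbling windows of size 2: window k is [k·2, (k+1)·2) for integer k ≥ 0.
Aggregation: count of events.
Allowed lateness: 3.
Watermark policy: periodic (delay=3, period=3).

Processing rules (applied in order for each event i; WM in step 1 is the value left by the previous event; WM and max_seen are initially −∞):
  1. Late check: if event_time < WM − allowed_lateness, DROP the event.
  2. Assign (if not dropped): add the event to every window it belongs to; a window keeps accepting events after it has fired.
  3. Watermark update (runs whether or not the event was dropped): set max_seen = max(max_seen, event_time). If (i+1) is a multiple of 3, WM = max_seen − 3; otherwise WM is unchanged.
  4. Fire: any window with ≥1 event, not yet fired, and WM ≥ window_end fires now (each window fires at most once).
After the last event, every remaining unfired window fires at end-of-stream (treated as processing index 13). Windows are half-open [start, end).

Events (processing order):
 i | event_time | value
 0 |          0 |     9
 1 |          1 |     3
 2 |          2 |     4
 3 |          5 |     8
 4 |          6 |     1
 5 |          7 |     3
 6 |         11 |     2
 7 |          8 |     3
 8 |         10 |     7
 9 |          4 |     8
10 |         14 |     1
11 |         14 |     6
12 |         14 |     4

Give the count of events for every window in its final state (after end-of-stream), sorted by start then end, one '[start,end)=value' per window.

[0,2)=2 [2,4)=1 [4,6)=1 [6,8)=2 [8,10)=1 [10,12)=2 [14,16)=3

i=0 t=0 v=9: → [0,2); WM=−∞
i=1 t=1 v=3: → [0,2); WM=−∞
i=2 t=2 v=4: → [2,4); WM=-1
i=3 t=5 v=8: → [4,6); WM=-1
i=4 t=6 v=1: → [6,8); WM=-1
i=5 t=7 v=3: → [6,8); WM=4; [0,2) fires=2 [2,4) fires=1
i=6 t=11 v=2: → [10,12); WM=4
i=7 t=8 v=3: → [8,10); WM=4
i=8 t=10 v=7: → [10,12); WM=8; [4,6) fires=1 [6,8) fires=2
i=9 t=4 v=8: DROP (t<8-3); WM=8
i=10 t=14 v=1: → [14,16); WM=8
i=11 t=14 v=6: → [14,16); WM=11; [8,10) fires=1
i=12 t=14 v=4: → [14,16); WM=11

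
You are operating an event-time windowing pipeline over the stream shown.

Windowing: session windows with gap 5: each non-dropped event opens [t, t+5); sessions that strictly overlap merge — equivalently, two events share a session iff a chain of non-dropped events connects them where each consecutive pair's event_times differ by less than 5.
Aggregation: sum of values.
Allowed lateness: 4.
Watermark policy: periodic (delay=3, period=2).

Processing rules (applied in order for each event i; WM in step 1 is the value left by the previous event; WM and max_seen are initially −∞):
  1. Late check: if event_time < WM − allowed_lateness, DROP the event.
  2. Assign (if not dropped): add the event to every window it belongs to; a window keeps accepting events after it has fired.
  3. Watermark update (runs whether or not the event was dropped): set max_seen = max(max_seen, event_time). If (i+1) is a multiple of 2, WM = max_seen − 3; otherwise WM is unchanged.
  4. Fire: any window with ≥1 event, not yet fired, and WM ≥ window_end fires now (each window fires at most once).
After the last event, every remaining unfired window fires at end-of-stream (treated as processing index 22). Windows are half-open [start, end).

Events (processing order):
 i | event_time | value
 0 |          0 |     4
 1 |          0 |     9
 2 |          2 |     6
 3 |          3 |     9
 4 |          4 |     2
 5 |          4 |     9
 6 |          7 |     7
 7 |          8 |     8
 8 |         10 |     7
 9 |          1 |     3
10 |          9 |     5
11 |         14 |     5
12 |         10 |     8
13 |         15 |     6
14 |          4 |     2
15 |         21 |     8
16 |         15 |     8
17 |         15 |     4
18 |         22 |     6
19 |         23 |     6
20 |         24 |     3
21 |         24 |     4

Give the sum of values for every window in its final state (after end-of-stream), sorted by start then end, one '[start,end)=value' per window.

[0,20)=100 [21,29)=27

i=0 t=0 v=4: → [0,5); WM=−∞
i=1 t=0 v=9: → [0,5); WM=-3
i=2 t=2 v=6: → [0,7); WM=-3
i=3 t=3 v=9: → [0,8); WM=0
i=4 t=4 v=2: → [0,9); WM=0
i=5 t=4 v=9: → [0,9); WM=1
i=6 t=7 v=7: → [0,12); WM=1
i=7 t=8 v=8: → [0,13); WM=5
i=8 t=10 v=7: → [0,15); WM=5
i=9 t=1 v=3: → [0,15); WM=7
i=10 t=9 v=5: → [0,15); WM=7
i=11 t=14 v=5: → [0,19); WM=11
i=12 t=10 v=8: → [0,19); WM=11
i=13 t=15 v=6: → [0,20); WM=12
i=14 t=4 v=2: DROP (t<12-4); WM=12
i=15 t=21 v=8: → [21,26); WM=18
i=16 t=15 v=8: → [0,20); WM=18
i=17 t=15 v=4: → [0,20); WM=18
i=18 t=22 v=6: → [21,27); WM=18
i=19 t=23 v=6: → [21,28); WM=20
i=20 t=24 v=3: → [21,29); WM=20
i=21 t=24 v=4: → [21,29); WM=21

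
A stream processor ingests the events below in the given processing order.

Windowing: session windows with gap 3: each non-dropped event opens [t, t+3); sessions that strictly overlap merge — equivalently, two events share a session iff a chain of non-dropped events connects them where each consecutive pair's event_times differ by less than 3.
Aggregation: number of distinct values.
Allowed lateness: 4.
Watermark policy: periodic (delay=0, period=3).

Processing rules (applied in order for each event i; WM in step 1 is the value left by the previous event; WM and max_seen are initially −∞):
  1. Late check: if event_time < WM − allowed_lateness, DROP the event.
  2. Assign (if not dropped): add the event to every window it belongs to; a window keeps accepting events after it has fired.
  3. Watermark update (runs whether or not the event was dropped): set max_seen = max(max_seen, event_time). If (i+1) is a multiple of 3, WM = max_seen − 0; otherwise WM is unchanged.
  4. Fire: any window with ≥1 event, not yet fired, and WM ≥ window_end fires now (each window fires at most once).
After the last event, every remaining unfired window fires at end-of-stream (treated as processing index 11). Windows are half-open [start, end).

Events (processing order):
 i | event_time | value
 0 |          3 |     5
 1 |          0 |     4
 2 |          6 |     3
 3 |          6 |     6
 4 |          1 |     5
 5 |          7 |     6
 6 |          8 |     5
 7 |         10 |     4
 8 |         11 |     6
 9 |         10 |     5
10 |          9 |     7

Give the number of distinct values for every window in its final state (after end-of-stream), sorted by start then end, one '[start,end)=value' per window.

[0,3)=1 [3,6)=1 [6,14)=5

i=0 t=3 v=5: → [3,6); WM=−∞
i=1 t=0 v=4: → [0,3); WM=−∞
i=2 t=6 v=3: → [6,9); WM=6
i=3 t=6 v=6: → [6,9); WM=6
i=4 t=1 v=5: DROP (t<6-4); WM=6
i=5 t=7 v=6: → [6,10); WM=7
i=6 t=8 v=5: → [6,11); WM=7
i=7 t=10 v=4: → [6,13); WM=7
i=8 t=11 v=6: → [6,14); WM=11
i=9 t=10 v=5: → [6,14); WM=11
i=10 t=9 v=7: → [6,14); WM=11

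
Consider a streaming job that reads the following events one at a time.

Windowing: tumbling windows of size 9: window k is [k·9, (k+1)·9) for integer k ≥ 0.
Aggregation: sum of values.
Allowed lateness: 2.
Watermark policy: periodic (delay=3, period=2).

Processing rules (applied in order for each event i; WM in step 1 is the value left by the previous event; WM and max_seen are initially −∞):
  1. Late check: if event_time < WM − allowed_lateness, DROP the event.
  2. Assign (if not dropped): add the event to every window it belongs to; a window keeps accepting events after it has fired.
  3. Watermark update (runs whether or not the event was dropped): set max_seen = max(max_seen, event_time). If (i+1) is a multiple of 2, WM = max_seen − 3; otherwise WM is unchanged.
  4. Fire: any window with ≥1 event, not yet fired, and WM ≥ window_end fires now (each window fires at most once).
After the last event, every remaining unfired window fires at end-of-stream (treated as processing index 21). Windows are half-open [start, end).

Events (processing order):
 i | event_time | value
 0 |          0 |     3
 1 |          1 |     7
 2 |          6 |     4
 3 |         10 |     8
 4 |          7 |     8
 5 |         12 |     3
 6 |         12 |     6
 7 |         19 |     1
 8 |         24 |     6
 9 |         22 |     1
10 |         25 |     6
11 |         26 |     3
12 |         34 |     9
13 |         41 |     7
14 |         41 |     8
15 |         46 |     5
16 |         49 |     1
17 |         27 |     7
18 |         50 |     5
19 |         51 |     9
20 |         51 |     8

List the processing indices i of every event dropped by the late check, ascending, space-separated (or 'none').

17

i=0 t=0 v=3: → [0,9); WM=−∞
i=1 t=1 v=7: → [0,9); WM=-2
i=2 t=6 v=4: → [0,9); WM=-2
i=3 t=10 v=8: → [9,18); WM=7
i=4 t=7 v=8: → [0,9); WM=7
i=5 t=12 v=3: → [9,18); WM=9; [0,9) fires=22
i=6 t=12 v=6: → [9,18); WM=9
i=7 t=19 v=1: → [18,27); WM=16
i=8 t=24 v=6: → [18,27); WM=16
i=9 t=22 v=1: → [18,27); WM=21; [9,18) fires=17
i=10 t=25 v=6: → [18,27); WM=21
i=11 t=26 v=3: → [18,27); WM=23
i=12 t=34 v=9: → [27,36); WM=23
i=13 t=41 v=7: → [36,45); WM=38; [18,27) fires=17 [27,36) fires=9
i=14 t=41 v=8: → [36,45); WM=38
i=15 t=46 v=5: → [45,54); WM=43
i=16 t=49 v=1: → [45,54); WM=43
i=17 t=27 v=7: DROP (t<43-2); WM=46; [36,45) fires=15
i=18 t=50 v=5: → [45,54); WM=46
i=19 t=51 v=9: → [45,54); WM=48
i=20 t=51 v=8: → [45,54); WM=48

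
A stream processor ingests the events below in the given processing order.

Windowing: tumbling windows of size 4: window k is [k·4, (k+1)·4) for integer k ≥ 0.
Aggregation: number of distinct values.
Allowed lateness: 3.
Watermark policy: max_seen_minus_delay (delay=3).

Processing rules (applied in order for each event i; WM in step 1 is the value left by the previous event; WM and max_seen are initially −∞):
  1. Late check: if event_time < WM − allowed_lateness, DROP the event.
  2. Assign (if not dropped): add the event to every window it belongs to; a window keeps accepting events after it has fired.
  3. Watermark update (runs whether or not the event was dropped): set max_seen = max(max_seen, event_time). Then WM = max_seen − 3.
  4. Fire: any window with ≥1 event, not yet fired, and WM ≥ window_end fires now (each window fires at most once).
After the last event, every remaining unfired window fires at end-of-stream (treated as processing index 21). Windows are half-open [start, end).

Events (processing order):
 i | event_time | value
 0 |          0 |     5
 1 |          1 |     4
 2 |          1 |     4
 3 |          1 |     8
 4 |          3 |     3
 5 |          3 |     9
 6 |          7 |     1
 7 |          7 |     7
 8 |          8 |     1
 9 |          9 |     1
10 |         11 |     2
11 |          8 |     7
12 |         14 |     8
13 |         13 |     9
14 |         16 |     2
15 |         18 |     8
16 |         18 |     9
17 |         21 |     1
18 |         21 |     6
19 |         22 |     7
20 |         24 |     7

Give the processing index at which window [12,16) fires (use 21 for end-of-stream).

i=0 t=0 v=5: → [0,4); WM=-3
i=1 t=1 v=4: → [0,4); WM=-2
i=2 t=1 v=4: → [0,4); WM=-2
i=3 t=1 v=8: → [0,4); WM=-2
i=4 t=3 v=3: → [0,4); WM=0
i=5 t=3 v=9: → [0,4); WM=0
i=6 t=7 v=1: → [4,8); WM=4; [0,4) fires=5
i=7 t=7 v=7: → [4,8); WM=4
i=8 t=8 v=1: → [8,12); WM=5
i=9 t=9 v=1: → [8,12); WM=6
i=10 t=11 v=2: → [8,12); WM=8; [4,8) fires=2
i=11 t=8 v=7: → [8,12); WM=8
i=12 t=14 v=8: → [12,16); WM=11
i=13 t=13 v=9: → [12,16); WM=11
i=14 t=16 v=2: → [16,20); WM=13; [8,12) fires=3
i=15 t=18 v=8: → [16,20); WM=15
i=16 t=18 v=9: → [16,20); WM=15
i=17 t=21 v=1: → [20,24); WM=18; [12,16) fires=2
i=18 t=21 v=6: → [20,24); WM=18
i=19 t=22 v=7: → [20,24); WM=19
i=20 t=24 v=7: → [24,28); WM=21; [16,20) fires=3

17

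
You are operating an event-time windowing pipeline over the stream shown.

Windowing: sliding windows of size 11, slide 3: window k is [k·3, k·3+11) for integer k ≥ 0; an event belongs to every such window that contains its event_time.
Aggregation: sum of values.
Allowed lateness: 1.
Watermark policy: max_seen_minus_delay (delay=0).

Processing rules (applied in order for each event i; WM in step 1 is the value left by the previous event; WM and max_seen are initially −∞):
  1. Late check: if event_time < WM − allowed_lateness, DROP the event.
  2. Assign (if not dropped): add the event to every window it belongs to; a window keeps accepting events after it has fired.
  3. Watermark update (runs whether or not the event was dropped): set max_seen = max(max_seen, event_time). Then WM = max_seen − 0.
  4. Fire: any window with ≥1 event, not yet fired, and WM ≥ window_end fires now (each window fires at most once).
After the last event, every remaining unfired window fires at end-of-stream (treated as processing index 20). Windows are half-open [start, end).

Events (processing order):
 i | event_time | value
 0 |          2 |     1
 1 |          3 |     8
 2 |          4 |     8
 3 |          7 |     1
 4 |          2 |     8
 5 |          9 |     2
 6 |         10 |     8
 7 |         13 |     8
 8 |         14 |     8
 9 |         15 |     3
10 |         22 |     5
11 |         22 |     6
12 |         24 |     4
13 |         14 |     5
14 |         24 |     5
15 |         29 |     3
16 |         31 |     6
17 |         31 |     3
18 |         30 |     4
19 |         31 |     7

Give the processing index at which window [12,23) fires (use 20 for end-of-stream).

12

i=0 t=2 v=1: → [0,11); WM=2
i=1 t=3 v=8: → [3,14),[0,11); WM=3
i=2 t=4 v=8: → [3,14),[0,11); WM=4
i=3 t=7 v=1: → [6,17),[3,14),[0,11); WM=7
i=4 t=2 v=8: DROP (t<7-1); WM=7
i=5 t=9 v=2: → [9,20),[6,17),[3,14),[0,11); WM=9
i=6 t=10 v=8: → [9,20),[6,17),[3,14),[0,11); WM=10
i=7 t=13 v=8: → [12,23),[9,20),[6,17),[3,14); WM=13; [0,11) fires=28
i=8 t=14 v=8: → [12,23),[9,20),[6,17); WM=14; [3,14) fires=35
i=9 t=15 v=3: → [15,26),[12,23),[9,20),[6,17); WM=15
i=10 t=22 v=5: → [21,32),[18,29),[15,26),[12,23); WM=22; [6,17) fires=30 [9,20) fires=29
i=11 t=22 v=6: → [21,32),[18,29),[15,26),[12,23); WM=22
i=12 t=24 v=4: → [24,35),[21,32),[18,29),[15,26); WM=24; [12,23) fires=30
i=13 t=14 v=5: DROP (t<24-1); WM=24
i=14 t=24 v=5: → [24,35),[21,32),[18,29),[15,26); WM=24
i=15 t=29 v=3: → [27,38),[24,35),[21,32); WM=29; [15,26) fires=23 [18,29) fires=20
i=16 t=31 v=6: → [30,41),[27,38),[24,35),[21,32); WM=31
i=17 t=31 v=3: → [30,41),[27,38),[24,35),[21,32); WM=31
i=18 t=30 v=4: → [30,41),[27,38),[24,35),[21,32); WM=31
i=19 t=31 v=7: → [30,41),[27,38),[24,35),[21,32); WM=31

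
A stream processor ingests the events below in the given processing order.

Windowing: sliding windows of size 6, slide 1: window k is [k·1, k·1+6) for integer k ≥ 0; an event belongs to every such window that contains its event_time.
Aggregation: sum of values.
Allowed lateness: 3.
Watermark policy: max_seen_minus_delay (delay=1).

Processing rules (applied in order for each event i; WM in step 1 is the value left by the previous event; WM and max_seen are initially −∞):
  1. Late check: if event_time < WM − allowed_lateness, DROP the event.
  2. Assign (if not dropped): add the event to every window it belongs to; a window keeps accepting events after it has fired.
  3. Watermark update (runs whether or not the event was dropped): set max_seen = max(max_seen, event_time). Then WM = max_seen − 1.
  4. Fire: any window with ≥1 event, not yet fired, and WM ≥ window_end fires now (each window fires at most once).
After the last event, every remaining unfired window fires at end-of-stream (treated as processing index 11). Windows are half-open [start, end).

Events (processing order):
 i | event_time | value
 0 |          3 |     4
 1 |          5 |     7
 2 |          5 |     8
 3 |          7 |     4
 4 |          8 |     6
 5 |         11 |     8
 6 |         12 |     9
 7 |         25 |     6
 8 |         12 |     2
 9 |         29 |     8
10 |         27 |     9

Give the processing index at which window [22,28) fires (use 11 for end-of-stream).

9

i=0 t=3 v=4: → [3,9),[2,8),[1,7),[0,6); WM=2
i=1 t=5 v=7: → [5,11),[4,10),[3,9),[2,8),[1,7),[0,6); WM=4
i=2 t=5 v=8: → [5,11),[4,10),[3,9),[2,8),[1,7),[0,6); WM=4
i=3 t=7 v=4: → [7,13),[6,12),[5,11),[4,10),[3,9),[2,8); WM=6; [0,6) fires=19
i=4 t=8 v=6: → [8,14),[7,13),[6,12),[5,11),[4,10),[3,9); WM=7; [1,7) fires=19
i=5 t=11 v=8: → [11,17),[10,16),[9,15),[8,14),[7,13),[6,12); WM=10; [2,8) fires=23 [3,9) fires=29 [4,10) fires=25
i=6 t=12 v=9: → [12,18),[11,17),[10,16),[9,15),[8,14),[7,13); WM=11; [5,11) fires=25
i=7 t=25 v=6: → [25,31),[24,30),[23,29),[22,28),[21,27),[20,26); WM=24; [6,12) fires=18 [7,13) fires=27 [8,14) fires=23 [9,15) fires=17 [10,16) fires=17 [11,17) fires=17 [12,18) fires=9
i=8 t=12 v=2: DROP (t<24-3); WM=24
i=9 t=29 v=8: → [29,35),[28,34),[27,33),[26,32),[25,31),[24,30); WM=28; [20,26) fires=6 [21,27) fires=6 [22,28) fires=6
i=10 t=27 v=9: → [27,33),[26,32),[25,31),[24,30),[23,29),[22,28); WM=28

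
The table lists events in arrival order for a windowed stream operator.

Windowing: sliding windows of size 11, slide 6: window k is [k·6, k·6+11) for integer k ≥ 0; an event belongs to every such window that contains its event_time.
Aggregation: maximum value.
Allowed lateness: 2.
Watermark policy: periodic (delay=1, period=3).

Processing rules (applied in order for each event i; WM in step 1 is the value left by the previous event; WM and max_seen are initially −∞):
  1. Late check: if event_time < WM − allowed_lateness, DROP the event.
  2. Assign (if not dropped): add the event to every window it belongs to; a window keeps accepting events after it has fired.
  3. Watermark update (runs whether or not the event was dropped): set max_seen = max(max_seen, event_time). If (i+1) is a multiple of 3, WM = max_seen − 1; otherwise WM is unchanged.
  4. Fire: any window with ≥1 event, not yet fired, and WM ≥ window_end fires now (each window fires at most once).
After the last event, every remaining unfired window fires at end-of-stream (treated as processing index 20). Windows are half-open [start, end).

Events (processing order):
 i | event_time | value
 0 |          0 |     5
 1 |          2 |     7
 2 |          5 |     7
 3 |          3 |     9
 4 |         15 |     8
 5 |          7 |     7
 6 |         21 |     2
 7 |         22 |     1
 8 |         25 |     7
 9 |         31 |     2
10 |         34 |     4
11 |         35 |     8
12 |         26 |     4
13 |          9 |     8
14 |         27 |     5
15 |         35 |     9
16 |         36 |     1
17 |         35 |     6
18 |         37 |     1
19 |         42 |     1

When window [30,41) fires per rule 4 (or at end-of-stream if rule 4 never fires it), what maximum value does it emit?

i=0 t=0 v=5: → [0,11); WM=−∞
i=1 t=2 v=7: → [0,11); WM=−∞
i=2 t=5 v=7: → [0,11); WM=4
i=3 t=3 v=9: → [0,11); WM=4
i=4 t=15 v=8: → [12,23),[6,17); WM=4
i=5 t=7 v=7: → [6,17),[0,11); WM=14; [0,11) fires=9
i=6 t=21 v=2: → [18,29),[12,23); WM=14
i=7 t=22 v=1: → [18,29),[12,23); WM=14
i=8 t=25 v=7: → [24,35),[18,29); WM=24; [6,17) fires=8 [12,23) fires=8
i=9 t=31 v=2: → [30,41),[24,35); WM=24
i=10 t=34 v=4: → [30,41),[24,35); WM=24
i=11 t=35 v=8: → [30,41); WM=34; [18,29) fires=7
i=12 t=26 v=4: DROP (t<34-2); WM=34
i=13 t=9 v=8: DROP (t<34-2); WM=34
i=14 t=27 v=5: DROP (t<34-2); WM=34
i=15 t=35 v=9: → [30,41); WM=34
i=16 t=36 v=1: → [36,47),[30,41); WM=34
i=17 t=35 v=6: → [30,41); WM=35; [24,35) fires=7
i=18 t=37 v=1: → [36,47),[30,41); WM=35
i=19 t=42 v=1: → [42,53),[36,47); WM=35

9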